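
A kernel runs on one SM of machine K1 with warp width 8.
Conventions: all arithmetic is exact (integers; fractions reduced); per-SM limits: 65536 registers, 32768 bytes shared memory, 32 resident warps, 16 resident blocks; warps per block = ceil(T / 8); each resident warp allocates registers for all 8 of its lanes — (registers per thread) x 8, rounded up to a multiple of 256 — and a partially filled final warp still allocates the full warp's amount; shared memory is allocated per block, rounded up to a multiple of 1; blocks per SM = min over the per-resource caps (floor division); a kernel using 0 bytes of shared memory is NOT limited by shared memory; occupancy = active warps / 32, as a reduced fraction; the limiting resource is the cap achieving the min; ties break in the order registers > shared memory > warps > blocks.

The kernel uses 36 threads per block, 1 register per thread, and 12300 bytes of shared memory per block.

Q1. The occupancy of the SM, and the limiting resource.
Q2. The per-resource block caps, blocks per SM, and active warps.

Answer: occupancy 5/16, limited by shared memory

registers: 51 blocks
shared memory: 2 blocks
warps: 6 blocks
blocks: 16 blocks

Answer: 2 blocks, 10 active warps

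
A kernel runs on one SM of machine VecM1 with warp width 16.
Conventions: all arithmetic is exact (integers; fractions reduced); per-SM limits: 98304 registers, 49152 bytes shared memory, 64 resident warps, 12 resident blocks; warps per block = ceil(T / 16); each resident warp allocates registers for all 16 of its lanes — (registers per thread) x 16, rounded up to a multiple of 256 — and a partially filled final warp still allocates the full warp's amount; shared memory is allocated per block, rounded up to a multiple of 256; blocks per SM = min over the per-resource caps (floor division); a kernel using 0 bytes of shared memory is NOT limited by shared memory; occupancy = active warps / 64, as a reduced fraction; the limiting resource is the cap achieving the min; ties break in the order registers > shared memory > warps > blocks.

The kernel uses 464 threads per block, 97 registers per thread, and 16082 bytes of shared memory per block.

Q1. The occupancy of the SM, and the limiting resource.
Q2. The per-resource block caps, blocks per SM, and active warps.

Answer: occupancy 29/64, limited by registers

registers: 1 block
shared memory: 3 blocks
warps: 2 blocks
blocks: 12 blocks

Answer: 1 block, 29 active warps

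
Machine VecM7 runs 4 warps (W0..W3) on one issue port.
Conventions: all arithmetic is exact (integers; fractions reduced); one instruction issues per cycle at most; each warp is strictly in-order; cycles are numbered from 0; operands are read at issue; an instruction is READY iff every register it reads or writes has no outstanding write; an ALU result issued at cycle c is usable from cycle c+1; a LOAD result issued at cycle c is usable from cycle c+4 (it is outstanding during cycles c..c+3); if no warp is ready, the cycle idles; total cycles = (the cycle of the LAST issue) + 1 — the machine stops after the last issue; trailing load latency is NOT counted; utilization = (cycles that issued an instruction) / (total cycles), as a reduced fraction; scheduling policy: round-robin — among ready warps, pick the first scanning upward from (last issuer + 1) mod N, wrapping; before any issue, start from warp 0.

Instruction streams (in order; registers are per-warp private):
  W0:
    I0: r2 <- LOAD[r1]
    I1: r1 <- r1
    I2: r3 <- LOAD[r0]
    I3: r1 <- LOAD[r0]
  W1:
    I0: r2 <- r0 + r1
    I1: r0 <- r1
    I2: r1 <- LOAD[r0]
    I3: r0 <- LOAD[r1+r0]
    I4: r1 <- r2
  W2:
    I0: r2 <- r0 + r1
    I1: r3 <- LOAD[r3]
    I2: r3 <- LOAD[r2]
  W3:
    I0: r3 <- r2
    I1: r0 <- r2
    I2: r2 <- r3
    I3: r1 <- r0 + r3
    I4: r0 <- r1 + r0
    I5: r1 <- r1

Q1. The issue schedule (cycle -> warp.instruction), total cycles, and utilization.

cycle 0: W0.I0
cycle 1: W1.I0
cycle 2: W2.I0
cycle 3: W3.I0
cycle 4: W0.I1
cycle 5: W1.I1
cycle 6: W2.I1
cycle 7: W3.I1
cycle 8: W0.I2
cycle 9: W1.I2
cycle 10: W2.I2
cycle 11: W3.I2
cycle 12: W0.I3
cycle 13: W1.I3
cycle 14: W3.I3
cycle 15: W1.I4
cycle 16: W3.I4
cycle 17: W3.I5

Answer: 18 cycles, utilization 1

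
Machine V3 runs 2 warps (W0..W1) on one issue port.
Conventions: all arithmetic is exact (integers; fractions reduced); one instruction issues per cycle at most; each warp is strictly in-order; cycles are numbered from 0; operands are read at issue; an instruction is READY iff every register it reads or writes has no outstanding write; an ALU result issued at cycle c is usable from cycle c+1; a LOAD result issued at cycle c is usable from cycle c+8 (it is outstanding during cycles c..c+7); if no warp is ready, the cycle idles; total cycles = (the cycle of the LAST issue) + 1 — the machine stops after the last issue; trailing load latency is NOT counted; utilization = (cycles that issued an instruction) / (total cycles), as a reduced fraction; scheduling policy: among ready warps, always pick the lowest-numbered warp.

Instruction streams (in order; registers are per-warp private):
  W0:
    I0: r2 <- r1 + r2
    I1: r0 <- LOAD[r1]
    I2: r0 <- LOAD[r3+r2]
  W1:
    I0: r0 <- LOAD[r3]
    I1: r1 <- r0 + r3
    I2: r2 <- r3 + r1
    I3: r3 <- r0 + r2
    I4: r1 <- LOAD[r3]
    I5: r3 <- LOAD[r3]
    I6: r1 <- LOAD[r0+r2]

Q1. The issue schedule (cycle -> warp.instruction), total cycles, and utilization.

cycle 0: W0.I0
cycle 1: W0.I1
cycle 2: W1.I0
cycle 3: idle
cycle 4: idle
cycle 5: idle
cycle 6: idle
cycle 7: idle
cycle 8: idle
cycle 9: W0.I2
cycle 10: W1.I1
cycle 11: W1.I2
cycle 12: W1.I3
cycle 13: W1.I4
cycle 14: W1.I5
cycle 15: idle
cycle 16: idle
cycle 17: idle
cycle 18: idle
cycle 19: idle
cycle 20: idle
cycle 21: W1.I6

Answer: 22 cycles, utilization 5/11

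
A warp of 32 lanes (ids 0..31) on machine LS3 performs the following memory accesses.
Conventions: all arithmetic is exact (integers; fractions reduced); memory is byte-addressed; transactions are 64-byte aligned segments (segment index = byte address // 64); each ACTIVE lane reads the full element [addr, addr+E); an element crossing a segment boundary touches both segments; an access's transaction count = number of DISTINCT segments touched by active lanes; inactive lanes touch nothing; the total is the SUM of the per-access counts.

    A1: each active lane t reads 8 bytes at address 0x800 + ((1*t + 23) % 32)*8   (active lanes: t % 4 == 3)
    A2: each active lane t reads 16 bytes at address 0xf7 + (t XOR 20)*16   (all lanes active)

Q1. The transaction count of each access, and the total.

A1: 4 transactions
A2: 9 transactions

Answer: 4,9; total 13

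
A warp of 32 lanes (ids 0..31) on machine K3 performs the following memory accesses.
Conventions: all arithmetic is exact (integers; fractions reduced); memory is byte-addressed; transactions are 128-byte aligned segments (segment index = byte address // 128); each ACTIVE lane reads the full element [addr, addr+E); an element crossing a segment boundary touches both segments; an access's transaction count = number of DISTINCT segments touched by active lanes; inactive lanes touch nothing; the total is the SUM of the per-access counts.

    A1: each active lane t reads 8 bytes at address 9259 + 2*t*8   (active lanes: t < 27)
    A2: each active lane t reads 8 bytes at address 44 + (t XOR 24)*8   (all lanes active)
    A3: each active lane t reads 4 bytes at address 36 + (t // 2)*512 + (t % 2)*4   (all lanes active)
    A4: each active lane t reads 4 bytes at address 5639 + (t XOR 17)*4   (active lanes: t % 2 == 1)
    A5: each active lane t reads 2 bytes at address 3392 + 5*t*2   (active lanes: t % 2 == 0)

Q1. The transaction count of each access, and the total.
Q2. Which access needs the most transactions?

A1: 4 transactions
A2: 3 transactions
A3: 16 transactions
A4: 2 transactions
A5: 3 transactions

Answer: 4,3,16,2,3; total 28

Answer: A3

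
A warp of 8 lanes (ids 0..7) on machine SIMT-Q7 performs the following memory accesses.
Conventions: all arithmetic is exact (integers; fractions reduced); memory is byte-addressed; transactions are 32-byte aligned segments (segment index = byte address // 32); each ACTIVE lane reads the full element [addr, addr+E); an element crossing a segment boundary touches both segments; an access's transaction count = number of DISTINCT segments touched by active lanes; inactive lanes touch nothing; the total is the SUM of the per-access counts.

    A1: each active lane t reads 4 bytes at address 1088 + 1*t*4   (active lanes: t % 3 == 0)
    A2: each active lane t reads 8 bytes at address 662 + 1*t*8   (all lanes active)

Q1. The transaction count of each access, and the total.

A1: 1 transaction
A2: 3 transactions

Answer: 1,3; total 4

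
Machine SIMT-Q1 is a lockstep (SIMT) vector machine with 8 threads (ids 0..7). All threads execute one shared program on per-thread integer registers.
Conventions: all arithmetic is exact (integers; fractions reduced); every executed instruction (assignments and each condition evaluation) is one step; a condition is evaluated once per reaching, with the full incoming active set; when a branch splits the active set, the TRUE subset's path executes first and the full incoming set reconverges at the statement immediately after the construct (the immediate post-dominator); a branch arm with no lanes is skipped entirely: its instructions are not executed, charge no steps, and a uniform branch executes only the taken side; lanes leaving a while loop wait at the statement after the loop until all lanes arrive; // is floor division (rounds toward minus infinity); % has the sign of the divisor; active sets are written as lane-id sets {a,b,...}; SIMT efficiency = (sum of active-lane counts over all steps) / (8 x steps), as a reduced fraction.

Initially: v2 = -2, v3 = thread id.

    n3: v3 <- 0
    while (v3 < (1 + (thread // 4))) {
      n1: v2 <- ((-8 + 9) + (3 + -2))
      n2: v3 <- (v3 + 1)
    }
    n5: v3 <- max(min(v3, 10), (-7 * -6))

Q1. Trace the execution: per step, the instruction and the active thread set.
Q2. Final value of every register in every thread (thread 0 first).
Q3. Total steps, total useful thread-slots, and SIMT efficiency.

step 0: v3 <- 0                      {0,1,2,3,4,5,6,7}
step 1: eval (v3 < (1 + (thread // 4))) {0,1,2,3,4,5,6,7}
step 2: v2 <- ((-8 + 9) + (3 + -2))  {0,1,2,3,4,5,6,7}
step 3: v3 <- (v3 + 1)               {0,1,2,3,4,5,6,7}
step 4: eval (v3 < (1 + (thread // 4))) {0,1,2,3,4,5,6,7}
step 5: v2 <- ((-8 + 9) + (3 + -2))  {4,5,6,7}
step 6: v3 <- (v3 + 1)               {4,5,6,7}
step 7: eval (v3 < (1 + (thread // 4))) {4,5,6,7}
step 8: v3 <- max(min(v3, 10), (-7 * -6)) {0,1,2,3,4,5,6,7}

Answer: 9 steps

v2: 2,2,2,2,2,2,2,2
v3: 42,42,42,42,42,42,42,42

steps = 9; useful = 60; efficiency = 60/72 = 5/6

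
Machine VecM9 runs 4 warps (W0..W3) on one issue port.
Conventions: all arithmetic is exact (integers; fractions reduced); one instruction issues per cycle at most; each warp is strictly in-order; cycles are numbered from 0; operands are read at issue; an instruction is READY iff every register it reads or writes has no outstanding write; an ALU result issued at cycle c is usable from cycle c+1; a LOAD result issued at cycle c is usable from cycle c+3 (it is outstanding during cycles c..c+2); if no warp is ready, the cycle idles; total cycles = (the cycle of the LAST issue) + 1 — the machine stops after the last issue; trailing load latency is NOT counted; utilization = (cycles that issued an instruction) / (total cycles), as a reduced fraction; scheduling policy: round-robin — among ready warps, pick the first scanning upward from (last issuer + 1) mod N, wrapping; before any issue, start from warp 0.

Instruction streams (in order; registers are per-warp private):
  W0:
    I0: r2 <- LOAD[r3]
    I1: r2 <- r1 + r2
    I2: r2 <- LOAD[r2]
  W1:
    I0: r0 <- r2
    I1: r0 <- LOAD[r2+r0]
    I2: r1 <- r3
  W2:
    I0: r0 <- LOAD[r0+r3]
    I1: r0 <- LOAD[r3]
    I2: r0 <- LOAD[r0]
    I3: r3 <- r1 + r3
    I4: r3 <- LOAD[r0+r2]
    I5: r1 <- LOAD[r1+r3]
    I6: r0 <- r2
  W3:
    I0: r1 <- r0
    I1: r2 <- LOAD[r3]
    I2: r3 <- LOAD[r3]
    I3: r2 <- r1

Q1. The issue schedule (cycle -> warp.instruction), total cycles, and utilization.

cycle 0: W0.I0
cycle 1: W1.I0
cycle 2: W2.I0
cycle 3: W3.I0
cycle 4: W0.I1
cycle 5: W1.I1
cycle 6: W2.I1
cycle 7: W3.I1
cycle 8: W0.I2
cycle 9: W1.I2
cycle 10: W2.I2
cycle 11: W3.I2
cycle 12: W2.I3
cycle 13: W3.I3
cycle 14: W2.I4
cycle 15: idle
cycle 16: idle
cycle 17: W2.I5
cycle 18: W2.I6

Answer: 19 cycles, utilization 17/19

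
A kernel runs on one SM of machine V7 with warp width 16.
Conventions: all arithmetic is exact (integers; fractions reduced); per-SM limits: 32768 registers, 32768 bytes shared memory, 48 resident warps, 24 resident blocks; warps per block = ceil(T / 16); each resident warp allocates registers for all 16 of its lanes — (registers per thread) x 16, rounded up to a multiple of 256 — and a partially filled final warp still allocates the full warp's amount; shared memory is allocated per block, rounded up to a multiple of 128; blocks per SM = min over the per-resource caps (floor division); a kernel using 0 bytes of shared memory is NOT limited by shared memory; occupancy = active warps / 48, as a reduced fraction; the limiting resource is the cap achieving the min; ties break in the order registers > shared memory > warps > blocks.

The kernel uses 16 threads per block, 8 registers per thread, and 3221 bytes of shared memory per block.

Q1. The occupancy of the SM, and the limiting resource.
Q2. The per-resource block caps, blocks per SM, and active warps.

Answer: occupancy 3/16, limited by shared memory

registers: 128 blocks
shared memory: 9 blocks
warps: 48 blocks
blocks: 24 blocks

Answer: 9 blocks, 9 active warps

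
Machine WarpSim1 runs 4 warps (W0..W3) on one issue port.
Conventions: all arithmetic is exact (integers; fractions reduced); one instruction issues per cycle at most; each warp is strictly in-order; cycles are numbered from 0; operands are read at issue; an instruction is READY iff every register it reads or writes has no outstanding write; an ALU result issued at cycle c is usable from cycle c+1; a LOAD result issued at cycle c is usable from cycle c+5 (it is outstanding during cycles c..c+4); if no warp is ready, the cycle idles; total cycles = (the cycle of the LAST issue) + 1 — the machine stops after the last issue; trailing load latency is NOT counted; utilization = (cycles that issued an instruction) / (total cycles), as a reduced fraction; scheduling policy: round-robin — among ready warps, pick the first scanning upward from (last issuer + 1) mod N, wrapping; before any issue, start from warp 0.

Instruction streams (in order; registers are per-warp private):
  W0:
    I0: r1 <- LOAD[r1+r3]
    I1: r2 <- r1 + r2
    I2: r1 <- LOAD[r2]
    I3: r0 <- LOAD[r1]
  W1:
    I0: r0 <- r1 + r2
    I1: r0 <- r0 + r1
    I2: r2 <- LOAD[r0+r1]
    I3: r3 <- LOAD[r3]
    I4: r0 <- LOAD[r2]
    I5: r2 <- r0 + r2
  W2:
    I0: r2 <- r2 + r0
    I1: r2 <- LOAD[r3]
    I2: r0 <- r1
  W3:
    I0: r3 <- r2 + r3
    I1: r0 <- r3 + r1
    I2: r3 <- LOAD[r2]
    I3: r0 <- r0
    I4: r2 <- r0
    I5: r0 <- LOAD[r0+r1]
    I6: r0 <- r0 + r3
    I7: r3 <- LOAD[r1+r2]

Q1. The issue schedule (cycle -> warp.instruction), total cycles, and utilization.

cycle 0: W0.I0
cycle 1: W1.I0
cycle 2: W2.I0
cycle 3: W3.I0
cycle 4: W1.I1
cycle 5: W2.I1
cycle 6: W3.I1
cycle 7: W0.I1
cycle 8: W1.I2
cycle 9: W2.I2
cycle 10: W3.I2
cycle 11: W0.I2
cycle 12: W1.I3
cycle 13: W3.I3
cycle 14: W1.I4
cycle 15: W3.I4
cycle 16: W0.I3
cycle 17: W3.I5
cycle 18: idle
cycle 19: W1.I5
cycle 20: idle
cycle 21: idle
cycle 22: W3.I6
cycle 23: W3.I7

Answer: 24 cycles, utilization 7/8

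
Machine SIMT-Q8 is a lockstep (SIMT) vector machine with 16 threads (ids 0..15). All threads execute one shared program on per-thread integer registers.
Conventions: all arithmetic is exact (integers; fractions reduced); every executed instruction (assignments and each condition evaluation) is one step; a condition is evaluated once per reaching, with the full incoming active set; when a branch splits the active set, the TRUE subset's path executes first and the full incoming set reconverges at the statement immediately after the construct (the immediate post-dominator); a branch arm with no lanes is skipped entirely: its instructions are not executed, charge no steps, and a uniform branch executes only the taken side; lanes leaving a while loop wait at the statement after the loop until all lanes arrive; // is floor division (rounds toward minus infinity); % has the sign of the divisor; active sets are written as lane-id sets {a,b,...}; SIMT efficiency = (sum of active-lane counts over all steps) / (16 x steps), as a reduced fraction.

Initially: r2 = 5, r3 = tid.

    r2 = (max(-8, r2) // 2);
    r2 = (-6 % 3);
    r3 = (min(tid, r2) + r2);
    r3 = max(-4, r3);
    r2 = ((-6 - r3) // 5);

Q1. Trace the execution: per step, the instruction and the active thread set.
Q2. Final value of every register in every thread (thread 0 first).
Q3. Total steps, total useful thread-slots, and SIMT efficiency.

step 0: r2 <- (max(-8, r2) // 2)     {0,1,2,3,4,5,6,7,8,9,10,11,12,13,14,15}
step 1: r2 <- (-6 % 3)               {0,1,2,3,4,5,6,7,8,9,10,11,12,13,14,15}
step 2: r3 <- (min(tid, r2) + r2)    {0,1,2,3,4,5,6,7,8,9,10,11,12,13,14,15}
step 3: r3 <- max(-4, r3)            {0,1,2,3,4,5,6,7,8,9,10,11,12,13,14,15}
step 4: r2 <- ((-6 - r3) // 5)       {0,1,2,3,4,5,6,7,8,9,10,11,12,13,14,15}

Answer: 5 steps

r2: -2,-2,-2,-2,-2,-2,-2,-2,-2,-2,-2,-2,-2,-2,-2,-2
r3: 0,0,0,0,0,0,0,0,0,0,0,0,0,0,0,0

steps = 5; useful = 80; efficiency = 80/80 = 1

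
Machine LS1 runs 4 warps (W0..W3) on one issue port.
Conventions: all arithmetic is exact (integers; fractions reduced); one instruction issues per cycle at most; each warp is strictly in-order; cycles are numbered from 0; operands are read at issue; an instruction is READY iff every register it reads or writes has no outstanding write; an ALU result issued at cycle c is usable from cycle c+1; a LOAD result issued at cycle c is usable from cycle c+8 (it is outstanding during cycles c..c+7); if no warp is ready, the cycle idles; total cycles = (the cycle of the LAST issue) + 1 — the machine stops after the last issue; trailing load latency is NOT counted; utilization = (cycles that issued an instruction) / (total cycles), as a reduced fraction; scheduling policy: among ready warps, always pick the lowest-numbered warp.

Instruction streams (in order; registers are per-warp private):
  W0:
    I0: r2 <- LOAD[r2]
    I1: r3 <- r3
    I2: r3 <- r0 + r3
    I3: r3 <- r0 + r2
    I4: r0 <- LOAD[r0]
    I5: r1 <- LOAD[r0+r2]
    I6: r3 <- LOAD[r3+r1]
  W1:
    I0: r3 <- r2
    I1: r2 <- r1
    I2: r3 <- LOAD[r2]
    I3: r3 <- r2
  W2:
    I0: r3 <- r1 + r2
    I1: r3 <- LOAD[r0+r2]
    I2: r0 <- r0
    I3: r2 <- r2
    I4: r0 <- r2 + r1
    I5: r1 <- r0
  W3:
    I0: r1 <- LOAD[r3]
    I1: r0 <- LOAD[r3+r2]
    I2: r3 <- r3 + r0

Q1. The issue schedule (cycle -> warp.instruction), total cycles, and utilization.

cycle 0: W0.I0
cycle 1: W0.I1
cycle 2: W0.I2
cycle 3: W1.I0
cycle 4: W1.I1
cycle 5: W1.I2
cycle 6: W2.I0
cycle 7: W2.I1
cycle 8: W0.I3
cycle 9: W0.I4
cycle 10: W2.I2
cycle 11: W2.I3
cycle 12: W2.I4
cycle 13: W1.I3
cycle 14: W2.I5
cycle 15: W3.I0
cycle 16: W3.I1
cycle 17: W0.I5
cycle 18: idle
cycle 19: idle
cycle 20: idle
cycle 21: idle
cycle 22: idle
cycle 23: idle
cycle 24: W3.I2
cycle 25: W0.I6

Answer: 26 cycles, utilization 10/13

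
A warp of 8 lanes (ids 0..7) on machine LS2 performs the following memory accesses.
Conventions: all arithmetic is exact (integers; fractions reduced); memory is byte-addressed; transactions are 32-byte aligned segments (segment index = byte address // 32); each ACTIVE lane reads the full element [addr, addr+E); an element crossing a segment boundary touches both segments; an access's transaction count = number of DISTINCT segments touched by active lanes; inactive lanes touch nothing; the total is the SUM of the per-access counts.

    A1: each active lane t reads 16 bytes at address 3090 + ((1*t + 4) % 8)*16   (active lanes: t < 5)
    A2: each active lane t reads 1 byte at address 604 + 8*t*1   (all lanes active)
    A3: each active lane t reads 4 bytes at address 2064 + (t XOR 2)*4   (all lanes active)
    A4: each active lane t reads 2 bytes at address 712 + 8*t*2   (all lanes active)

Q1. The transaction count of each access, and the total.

A1: 5 transactions
A2: 3 transactions
A3: 2 transactions
A4: 4 transactions

Answer: 5,3,2,4; total 14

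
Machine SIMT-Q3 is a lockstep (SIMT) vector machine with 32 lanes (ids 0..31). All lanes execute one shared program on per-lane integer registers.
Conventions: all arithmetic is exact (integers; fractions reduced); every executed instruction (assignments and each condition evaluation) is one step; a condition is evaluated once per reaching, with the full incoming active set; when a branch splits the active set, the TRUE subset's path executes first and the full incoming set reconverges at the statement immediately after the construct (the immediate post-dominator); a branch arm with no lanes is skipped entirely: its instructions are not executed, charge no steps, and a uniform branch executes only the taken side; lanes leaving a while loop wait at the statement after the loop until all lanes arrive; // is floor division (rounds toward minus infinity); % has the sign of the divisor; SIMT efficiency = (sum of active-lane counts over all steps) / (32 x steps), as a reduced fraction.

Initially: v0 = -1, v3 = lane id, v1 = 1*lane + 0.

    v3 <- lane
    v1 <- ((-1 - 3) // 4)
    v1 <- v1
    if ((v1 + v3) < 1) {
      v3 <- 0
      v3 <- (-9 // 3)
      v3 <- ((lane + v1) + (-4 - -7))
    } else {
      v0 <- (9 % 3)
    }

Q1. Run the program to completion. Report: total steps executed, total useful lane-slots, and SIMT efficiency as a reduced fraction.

Answer: 8 steps, 164 useful, 41/64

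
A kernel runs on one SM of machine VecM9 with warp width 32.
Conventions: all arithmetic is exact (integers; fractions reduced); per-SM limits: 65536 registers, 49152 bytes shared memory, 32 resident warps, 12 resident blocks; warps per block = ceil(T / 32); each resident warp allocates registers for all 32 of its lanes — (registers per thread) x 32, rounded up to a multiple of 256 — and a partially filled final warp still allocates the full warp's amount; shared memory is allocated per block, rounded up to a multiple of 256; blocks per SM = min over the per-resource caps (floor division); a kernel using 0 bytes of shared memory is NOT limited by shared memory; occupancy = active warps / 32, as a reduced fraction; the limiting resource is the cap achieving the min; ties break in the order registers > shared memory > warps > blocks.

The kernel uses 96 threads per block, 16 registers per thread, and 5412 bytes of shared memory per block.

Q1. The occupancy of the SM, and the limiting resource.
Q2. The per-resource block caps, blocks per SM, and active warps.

Answer: occupancy 3/4, limited by shared memory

registers: 42 blocks
shared memory: 8 blocks
warps: 10 blocks
blocks: 12 blocks

Answer: 8 blocks, 24 active warps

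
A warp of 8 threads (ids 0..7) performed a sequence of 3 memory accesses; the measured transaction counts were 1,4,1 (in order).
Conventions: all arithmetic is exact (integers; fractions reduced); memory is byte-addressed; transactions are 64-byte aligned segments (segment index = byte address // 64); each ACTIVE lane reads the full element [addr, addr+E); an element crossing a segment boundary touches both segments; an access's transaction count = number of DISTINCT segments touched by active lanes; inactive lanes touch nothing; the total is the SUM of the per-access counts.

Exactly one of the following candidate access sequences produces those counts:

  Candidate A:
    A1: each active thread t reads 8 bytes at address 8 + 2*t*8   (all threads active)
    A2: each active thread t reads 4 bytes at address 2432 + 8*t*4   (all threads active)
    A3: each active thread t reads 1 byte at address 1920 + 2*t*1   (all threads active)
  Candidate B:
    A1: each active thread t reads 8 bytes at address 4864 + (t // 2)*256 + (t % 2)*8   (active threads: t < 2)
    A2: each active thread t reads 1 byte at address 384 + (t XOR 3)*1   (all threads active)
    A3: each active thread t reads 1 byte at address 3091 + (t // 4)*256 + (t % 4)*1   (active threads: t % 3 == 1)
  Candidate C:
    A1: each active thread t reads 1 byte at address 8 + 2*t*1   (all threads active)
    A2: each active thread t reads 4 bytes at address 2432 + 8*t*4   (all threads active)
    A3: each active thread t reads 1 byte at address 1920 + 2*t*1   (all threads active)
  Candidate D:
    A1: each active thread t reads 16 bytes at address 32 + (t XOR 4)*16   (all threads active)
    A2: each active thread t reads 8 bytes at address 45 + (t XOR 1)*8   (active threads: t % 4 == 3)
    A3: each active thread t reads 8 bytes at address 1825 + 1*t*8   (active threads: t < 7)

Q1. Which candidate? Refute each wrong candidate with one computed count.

A: A1 gives 2 transactions, not 1
B: A2 gives 1 transaction, not 4
D: A1 gives 3 transactions, not 1
C: all counts match (1,4,1)

Answer: C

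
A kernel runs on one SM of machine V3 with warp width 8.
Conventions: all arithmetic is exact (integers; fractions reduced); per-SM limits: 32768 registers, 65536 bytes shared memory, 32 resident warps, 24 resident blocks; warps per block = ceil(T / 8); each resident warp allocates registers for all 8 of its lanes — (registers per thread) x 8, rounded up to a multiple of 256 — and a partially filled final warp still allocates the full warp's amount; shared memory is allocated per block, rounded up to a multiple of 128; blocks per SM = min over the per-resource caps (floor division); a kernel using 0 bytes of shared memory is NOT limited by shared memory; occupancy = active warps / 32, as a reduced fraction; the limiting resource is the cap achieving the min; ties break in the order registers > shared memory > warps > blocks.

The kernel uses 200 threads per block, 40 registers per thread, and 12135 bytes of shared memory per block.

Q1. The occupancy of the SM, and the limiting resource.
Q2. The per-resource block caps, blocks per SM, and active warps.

Answer: occupancy 25/32, limited by warps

registers: 2 blocks
shared memory: 5 blocks
warps: 1 block
blocks: 24 blocks

Answer: 1 block, 25 active warps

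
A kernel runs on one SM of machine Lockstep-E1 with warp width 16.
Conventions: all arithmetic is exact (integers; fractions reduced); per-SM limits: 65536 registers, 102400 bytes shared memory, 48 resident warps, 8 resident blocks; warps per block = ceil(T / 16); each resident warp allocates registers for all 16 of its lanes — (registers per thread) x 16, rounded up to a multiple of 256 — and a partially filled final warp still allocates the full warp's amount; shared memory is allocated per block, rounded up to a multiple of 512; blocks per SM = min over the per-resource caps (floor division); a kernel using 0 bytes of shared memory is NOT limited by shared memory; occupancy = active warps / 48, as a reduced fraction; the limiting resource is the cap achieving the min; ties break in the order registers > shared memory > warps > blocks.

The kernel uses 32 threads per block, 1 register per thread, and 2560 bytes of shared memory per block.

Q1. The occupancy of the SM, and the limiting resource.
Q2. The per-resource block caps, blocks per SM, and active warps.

Answer: occupancy 1/3, limited by blocks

registers: 128 blocks
shared memory: 40 blocks
warps: 24 blocks
blocks: 8 blocks

Answer: 8 blocks, 16 active warps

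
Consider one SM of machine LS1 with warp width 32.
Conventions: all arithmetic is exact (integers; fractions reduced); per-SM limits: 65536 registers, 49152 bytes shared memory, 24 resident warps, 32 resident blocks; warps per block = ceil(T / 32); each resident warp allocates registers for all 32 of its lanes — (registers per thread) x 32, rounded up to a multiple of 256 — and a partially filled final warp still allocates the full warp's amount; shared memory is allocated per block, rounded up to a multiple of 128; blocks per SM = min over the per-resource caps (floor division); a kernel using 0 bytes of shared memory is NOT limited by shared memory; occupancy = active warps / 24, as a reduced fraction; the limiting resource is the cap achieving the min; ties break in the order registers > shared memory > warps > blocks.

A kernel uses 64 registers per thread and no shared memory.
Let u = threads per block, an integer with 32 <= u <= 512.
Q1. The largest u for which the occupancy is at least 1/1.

Answer: u = 384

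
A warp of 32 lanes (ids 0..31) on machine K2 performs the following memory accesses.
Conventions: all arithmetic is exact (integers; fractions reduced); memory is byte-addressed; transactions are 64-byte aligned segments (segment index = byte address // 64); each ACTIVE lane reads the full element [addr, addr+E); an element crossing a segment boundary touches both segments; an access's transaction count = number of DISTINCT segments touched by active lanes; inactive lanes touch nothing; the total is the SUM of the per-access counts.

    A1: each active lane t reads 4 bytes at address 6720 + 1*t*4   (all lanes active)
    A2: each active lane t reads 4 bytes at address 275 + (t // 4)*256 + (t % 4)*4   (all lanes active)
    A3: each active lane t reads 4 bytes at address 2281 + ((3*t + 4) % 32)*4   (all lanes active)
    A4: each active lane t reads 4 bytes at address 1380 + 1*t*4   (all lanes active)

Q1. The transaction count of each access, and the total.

A1: 2 transactions
A2: 8 transactions
A3: 3 transactions
A4: 3 transactions

Answer: 2,8,3,3; total 16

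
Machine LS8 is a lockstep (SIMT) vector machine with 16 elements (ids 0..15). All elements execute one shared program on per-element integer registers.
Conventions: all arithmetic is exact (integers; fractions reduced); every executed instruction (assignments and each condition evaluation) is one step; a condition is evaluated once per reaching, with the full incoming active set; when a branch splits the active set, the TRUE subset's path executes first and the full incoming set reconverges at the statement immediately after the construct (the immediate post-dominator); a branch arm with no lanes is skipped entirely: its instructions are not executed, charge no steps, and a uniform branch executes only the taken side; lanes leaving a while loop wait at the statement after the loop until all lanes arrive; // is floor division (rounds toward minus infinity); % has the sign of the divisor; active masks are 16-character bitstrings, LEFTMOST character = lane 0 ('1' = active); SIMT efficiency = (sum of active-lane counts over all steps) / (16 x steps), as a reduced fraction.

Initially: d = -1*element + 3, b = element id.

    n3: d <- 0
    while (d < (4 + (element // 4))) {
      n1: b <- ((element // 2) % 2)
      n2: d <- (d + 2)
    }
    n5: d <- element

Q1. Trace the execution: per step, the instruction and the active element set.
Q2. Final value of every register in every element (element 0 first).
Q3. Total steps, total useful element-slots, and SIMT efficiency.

step 0: d <- 0                       1111111111111111
step 1: eval (d < (4 + (element // 4))) 1111111111111111
step 2: b <- ((element // 2) % 2)    1111111111111111
step 3: d <- (d + 2)                 1111111111111111
step 4: eval (d < (4 + (element // 4))) 1111111111111111
step 5: b <- ((element // 2) % 2)    1111111111111111
step 6: d <- (d + 2)                 1111111111111111
step 7: eval (d < (4 + (element // 4))) 1111111111111111
step 8: b <- ((element // 2) % 2)    0000111111111111
step 9: d <- (d + 2)                 0000111111111111
step 10: eval (d < (4 + (element // 4))) 0000111111111111
step 11: b <- ((element // 2) % 2)    0000000000001111
step 12: d <- (d + 2)                 0000000000001111
step 13: eval (d < (4 + (element // 4))) 0000000000001111
step 14: d <- element                 1111111111111111

Answer: 15 steps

d: 0,1,2,3,4,5,6,7,8,9,10,11,12,13,14,15
b: 0,0,1,1,0,0,1,1,0,0,1,1,0,0,1,1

steps = 15; useful = 192; efficiency = 192/240 = 4/5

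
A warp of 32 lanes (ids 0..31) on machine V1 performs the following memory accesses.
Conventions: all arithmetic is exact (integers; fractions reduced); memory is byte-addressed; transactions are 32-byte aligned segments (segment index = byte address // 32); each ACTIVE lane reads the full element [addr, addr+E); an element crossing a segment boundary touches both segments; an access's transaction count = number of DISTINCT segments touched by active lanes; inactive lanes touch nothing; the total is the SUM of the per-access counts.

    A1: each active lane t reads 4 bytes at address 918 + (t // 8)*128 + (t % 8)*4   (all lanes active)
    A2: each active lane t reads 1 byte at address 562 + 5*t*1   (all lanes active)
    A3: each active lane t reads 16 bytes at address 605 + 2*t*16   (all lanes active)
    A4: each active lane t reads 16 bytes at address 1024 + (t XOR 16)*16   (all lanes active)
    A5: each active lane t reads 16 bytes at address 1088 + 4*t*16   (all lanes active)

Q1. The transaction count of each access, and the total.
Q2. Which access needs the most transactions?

A1: 8 transactions
A2: 6 transactions
A3: 33 transactions
A4: 16 transactions
A5: 32 transactions

Answer: 8,6,33,16,32; total 95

Answer: A3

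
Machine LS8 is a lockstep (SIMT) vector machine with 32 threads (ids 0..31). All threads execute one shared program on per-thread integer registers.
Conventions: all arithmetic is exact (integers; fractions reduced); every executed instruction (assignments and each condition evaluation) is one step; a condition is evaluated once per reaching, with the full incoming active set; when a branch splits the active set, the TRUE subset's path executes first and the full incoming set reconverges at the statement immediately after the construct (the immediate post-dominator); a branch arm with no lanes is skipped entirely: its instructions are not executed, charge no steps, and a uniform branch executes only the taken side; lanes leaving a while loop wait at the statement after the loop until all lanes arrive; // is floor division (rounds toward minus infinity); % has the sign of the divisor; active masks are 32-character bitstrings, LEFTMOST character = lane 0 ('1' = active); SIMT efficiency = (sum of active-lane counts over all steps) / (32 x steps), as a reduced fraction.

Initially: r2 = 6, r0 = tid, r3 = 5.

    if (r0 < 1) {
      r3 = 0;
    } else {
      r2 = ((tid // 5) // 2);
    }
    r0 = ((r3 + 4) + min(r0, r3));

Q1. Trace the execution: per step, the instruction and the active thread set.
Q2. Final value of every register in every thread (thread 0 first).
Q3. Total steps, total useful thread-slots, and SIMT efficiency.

step 0: eval (r0 < 1)                11111111111111111111111111111111
step 1: r3 <- 0                      10000000000000000000000000000000
step 2: r2 <- ((tid // 5) // 2)      01111111111111111111111111111111
step 3: r0 <- ((r3 + 4) + min(r0, r3)) 11111111111111111111111111111111

Answer: 4 steps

r2: 6,0,0,0,0,0,0,0,0,0,1,1,1,1,1,1,1,1,1,1,2,2,2,2,2,2,2,2,2,2,3,3
r0: 4,10,11,12,13,14,14,14,14,14,14,14,14,14,14,14,14,14,14,14,14,14,14,14,14,14,14,14,14,14,14,14
r3: 0,5,5,5,5,5,5,5,5,5,5,5,5,5,5,5,5,5,5,5,5,5,5,5,5,5,5,5,5,5,5,5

steps = 4; useful = 96; efficiency = 96/128 = 3/4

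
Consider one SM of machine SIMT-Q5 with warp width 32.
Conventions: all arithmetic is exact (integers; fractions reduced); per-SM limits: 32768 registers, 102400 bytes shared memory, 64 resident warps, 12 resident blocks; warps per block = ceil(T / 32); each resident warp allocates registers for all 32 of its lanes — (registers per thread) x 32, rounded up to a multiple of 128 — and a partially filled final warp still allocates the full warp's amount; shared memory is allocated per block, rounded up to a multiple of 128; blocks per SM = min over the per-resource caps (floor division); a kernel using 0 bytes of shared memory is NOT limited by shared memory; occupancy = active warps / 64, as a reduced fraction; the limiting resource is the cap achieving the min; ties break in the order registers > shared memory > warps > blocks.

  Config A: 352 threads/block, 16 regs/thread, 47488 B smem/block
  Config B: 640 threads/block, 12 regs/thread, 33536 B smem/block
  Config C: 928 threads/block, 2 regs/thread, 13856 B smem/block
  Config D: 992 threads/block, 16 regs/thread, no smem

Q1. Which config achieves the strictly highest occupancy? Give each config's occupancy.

occupancies: A 11/32, B 15/16, C 29/32, D 31/32

Answer: D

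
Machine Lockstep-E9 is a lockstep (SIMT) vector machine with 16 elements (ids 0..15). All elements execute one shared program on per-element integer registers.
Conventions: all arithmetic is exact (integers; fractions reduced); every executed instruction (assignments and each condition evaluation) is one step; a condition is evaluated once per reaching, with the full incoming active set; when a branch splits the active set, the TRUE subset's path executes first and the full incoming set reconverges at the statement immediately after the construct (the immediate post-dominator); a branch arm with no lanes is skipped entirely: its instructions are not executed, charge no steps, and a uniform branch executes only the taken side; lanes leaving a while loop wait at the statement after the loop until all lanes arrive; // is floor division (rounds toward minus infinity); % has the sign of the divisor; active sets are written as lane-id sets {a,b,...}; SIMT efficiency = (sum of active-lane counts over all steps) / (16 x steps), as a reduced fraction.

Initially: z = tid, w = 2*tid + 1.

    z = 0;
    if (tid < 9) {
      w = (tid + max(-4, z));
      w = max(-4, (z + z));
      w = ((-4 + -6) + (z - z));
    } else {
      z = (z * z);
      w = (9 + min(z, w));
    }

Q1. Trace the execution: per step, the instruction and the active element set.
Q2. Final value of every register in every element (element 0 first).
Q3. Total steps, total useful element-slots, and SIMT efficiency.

step 0: z <- 0                       {0,1,2,3,4,5,6,7,8,9,10,11,12,13,14,15}
step 1: eval (tid < 9)               {0,1,2,3,4,5,6,7,8,9,10,11,12,13,14,15}
step 2: w <- (tid + max(-4, z))      {0,1,2,3,4,5,6,7,8}
step 3: w <- max(-4, (z + z))        {0,1,2,3,4,5,6,7,8}
step 4: w <- ((-4 + -6) + (z - z))   {0,1,2,3,4,5,6,7,8}
step 5: z <- (z * z)                 {9,10,11,12,13,14,15}
step 6: w <- (9 + min(z, w))         {9,10,11,12,13,14,15}

Answer: 7 steps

z: 0,0,0,0,0,0,0,0,0,0,0,0,0,0,0,0
w: -10,-10,-10,-10,-10,-10,-10,-10,-10,9,9,9,9,9,9,9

steps = 7; useful = 73; efficiency = 73/112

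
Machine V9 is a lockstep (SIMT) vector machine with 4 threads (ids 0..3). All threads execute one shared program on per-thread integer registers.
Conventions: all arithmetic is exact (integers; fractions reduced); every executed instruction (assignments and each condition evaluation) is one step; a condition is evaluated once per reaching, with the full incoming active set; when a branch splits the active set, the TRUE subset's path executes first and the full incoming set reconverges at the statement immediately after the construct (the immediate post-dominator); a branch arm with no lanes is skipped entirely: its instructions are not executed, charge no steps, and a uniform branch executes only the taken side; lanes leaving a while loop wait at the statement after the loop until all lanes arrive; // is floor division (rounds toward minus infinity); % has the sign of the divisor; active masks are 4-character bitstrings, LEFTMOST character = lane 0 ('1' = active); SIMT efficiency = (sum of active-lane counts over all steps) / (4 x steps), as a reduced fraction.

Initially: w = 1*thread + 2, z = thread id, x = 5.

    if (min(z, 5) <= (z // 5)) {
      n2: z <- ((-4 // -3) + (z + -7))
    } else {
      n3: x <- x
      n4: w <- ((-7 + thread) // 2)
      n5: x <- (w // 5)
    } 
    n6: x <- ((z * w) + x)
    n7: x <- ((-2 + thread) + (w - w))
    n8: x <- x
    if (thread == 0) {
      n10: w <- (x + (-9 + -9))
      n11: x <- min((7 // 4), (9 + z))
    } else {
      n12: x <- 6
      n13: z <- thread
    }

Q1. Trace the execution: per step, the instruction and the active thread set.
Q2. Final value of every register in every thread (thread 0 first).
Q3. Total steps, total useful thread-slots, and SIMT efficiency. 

step 0: eval (min(z, 5) <= (z // 5)) 1111
step 1: z <- ((-4 // -3) + (z + -7)) 1000
step 2: x <- x                       0111
step 3: w <- ((-7 + thread) // 2)    0111
step 4: x <- (w // 5)                0111
step 5: x <- ((z * w) + x)           1111
step 6: x <- ((-2 + thread) + (w - w)) 1111
step 7: x <- x                       1111
step 8: eval (thread == 0)           1111
step 9: w <- (x + (-9 + -9))         1000
step 10: x <- min((7 // 4), (9 + z))  1000
step 11: x <- 6                       0111
step 12: z <- thread                  0111

Answer: 13 steps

w: -20,-3,-3,-2
z: -6,1,2,3
x: 1,6,6,6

steps = 13; useful = 38; efficiency = 38/52 = 19/26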